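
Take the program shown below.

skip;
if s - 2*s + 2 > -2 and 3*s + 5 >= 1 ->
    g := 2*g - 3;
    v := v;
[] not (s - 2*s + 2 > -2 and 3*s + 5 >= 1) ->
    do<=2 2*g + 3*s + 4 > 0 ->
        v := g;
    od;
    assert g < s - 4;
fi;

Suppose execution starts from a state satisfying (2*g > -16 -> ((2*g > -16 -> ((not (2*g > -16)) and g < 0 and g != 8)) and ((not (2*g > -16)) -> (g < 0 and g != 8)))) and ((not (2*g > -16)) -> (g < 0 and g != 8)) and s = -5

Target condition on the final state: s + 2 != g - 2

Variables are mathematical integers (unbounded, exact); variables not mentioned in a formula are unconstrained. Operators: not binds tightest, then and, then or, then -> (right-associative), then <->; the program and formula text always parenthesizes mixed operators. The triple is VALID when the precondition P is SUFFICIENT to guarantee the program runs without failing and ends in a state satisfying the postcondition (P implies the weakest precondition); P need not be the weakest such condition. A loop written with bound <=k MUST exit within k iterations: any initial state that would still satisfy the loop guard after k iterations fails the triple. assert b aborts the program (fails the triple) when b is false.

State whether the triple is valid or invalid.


Working backward. After the program, the postcondition s + 2 != g - 2 must hold; in canonical form it is s != g - 4.
Then branch requires s != 2*g - 7; else branch requires (2*g + 3*s > -4 -> ((2*g + 3*s > -4 -> ((not (2*g + 3*s > -4)) and g < s - 4 and s != g - 4)) and ((not (2*g + 3*s > -4)) -> (g < s - 4 and s != g - 4)))) and ((not (2*g + 3*s > -4)) -> (g < s - 4 and s != g - 4)).
Before the if: ((s < 4 and 3*s >= -4) -> s != 2*g - 7) and ((not (s < 4 and 3*s >= -4)) -> ((2*g + 3*s > -4 -> ((2*g + 3*s > -4 -> ((not (2*g + 3*s > -4)) and g < s - 4 and s != g - 4)) and ((not (2*g + 3*s > -4)) -> (g < s - 4 and s != g - 4)))) and ((not (2*g + 3*s > -4)) -> (g < s - 4 and s != g - 4))))
Before skip: ((s < 4 and 3*s >= -4) -> s != 2*g - 7) and ((not (s < 4 and 3*s >= -4)) -> ((2*g + 3*s > -4 -> ((2*g + 3*s > -4 -> ((not (2*g + 3*s > -4)) and g < s - 4 and s != g - 4)) and ((not (2*g + 3*s > -4)) -> (g < s - 4 and s != g - 4)))) and ((not (2*g + 3*s > -4)) -> (g < s - 4 and s != g - 4))))
The weakest precondition is ((s < 4 and 3*s >= -4) -> s != 2*g - 7) and ((not (s < 4 and 3*s >= -4)) -> ((2*g + 3*s > -4 -> ((2*g + 3*s > -4 -> ((not (2*g + 3*s > -4)) and g < s - 4 and s != g - 4)) and ((not (2*g + 3*s > -4)) -> (g < s - 4 and s != g - 4)))) and ((not (2*g + 3*s > -4)) -> (g < s - 4 and s != g - 4)))).
Check whether (2*g > -16 -> ((2*g > -16 -> ((not (2*g > -16)) and g < 0 and g != 8)) and ((not (2*g > -16)) -> (g < 0 and g != 8)))) and ((not (2*g > -16)) -> (g < 0 and g != 8)) and s = -5 implies it.
Countermodel: at the initial state g = -8, s = -5, the precondition holds but the weakest precondition fails.
Answer: invalid


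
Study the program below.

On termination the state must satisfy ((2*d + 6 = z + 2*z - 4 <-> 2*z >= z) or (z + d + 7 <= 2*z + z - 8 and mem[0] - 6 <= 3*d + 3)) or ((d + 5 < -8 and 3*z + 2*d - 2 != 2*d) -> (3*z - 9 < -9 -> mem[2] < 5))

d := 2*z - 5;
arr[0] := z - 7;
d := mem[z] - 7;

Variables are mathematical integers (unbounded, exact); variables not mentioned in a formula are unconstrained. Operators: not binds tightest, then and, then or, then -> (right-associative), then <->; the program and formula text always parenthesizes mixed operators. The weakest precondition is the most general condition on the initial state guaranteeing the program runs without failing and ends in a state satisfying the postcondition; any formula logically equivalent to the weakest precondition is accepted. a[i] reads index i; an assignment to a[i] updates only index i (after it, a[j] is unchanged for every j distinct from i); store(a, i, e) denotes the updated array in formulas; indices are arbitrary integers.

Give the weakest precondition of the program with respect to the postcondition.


Working backward. After the program, the postcondition ((2*d + 6 = z + 2*z - 4 <-> 2*z >= z) or (z + d + 7 <= 2*z + z - 8 and mem[0] - 6 <= 3*d + 3)) or ((d + 5 < -8 and 3*z + 2*d - 2 != 2*d) -> (3*z - 9 < -9 -> mem[2] < 5)) must hold; in canonical form it is (2*d = 3*z - 10 <-> z >= 0) or (d <= 2*z - 15 and mem[0] <= 3*d + 9) or ((d < -13 and 3*z != 2) -> (3*z < 0 -> mem[2] < 5)).
Before d := mem[z] - 7: (2*mem[z] = 3*z + 4 <-> z >= 0) or (mem[z] <= 2*z - 8 and mem[0] <= 3*mem[z] - 12) or ((mem[z] < -6 and 3*z != 2) -> (3*z < 0 -> mem[2] < 5))
Before arr[0] := z - 7: (2*mem[z] = 3*z + 4 <-> z >= 0) or (mem[z] <= 2*z - 8 and mem[0] <= 3*mem[z] - 12) or ((mem[z] < -6 and 3*z != 2) -> (3*z < 0 -> mem[2] < 5))
Before d := 2*z - 5: (2*mem[z] = 3*z + 4 <-> z >= 0) or (mem[z] <= 2*z - 8 and mem[0] <= 3*mem[z] - 12) or ((mem[z] < -6 and 3*z != 2) -> (3*z < 0 -> mem[2] < 5))
Answer: WP = (2*mem[z] = 3*z + 4 <-> z >= 0) or (mem[z] <= 2*z - 8 and mem[0] <= 3*mem[z] - 12) or ((mem[z] < -6 and 3*z != 2) -> (3*z < 0 -> mem[2] < 5))


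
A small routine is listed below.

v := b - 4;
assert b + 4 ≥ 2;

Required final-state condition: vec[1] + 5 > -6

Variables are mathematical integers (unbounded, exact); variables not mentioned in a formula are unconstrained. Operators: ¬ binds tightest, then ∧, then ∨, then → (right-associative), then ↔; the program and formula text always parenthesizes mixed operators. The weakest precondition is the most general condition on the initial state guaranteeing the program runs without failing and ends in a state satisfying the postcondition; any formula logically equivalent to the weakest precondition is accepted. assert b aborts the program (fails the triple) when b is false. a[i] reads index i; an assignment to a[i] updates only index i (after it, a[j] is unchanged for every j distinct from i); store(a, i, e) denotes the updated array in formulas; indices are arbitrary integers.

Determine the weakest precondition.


Working backward. After the program, the postcondition vec[1] + 5 > -6 must hold; in canonical form it is vec[1] > -11.
Before assert b + 4 ≥ 2: b ≥ -2 ∧ vec[1] > -11
Before v := b - 4: b ≥ -2 ∧ vec[1] > -11
Answer: WP = b ≥ -2 ∧ vec[1] > -11


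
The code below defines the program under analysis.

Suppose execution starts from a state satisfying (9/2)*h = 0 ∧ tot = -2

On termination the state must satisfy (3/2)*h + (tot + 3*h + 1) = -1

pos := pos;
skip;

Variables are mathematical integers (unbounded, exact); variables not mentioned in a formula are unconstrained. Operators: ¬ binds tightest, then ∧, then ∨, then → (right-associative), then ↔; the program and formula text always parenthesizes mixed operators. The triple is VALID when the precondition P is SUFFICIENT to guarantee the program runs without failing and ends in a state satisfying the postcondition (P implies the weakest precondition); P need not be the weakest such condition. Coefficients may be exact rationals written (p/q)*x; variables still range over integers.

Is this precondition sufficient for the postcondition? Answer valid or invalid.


Working backward. After the program, the postcondition (3/2)*h + (tot + 3*h + 1) = -1 must hold; in canonical form it is (9/2)*h + tot = -2.
Before skip: (9/2)*h + tot = -2
Before pos := pos: (9/2)*h + tot = -2
The weakest precondition is (9/2)*h + tot = -2.
Check whether (9/2)*h = 0 ∧ tot = -2 implies it.
Every state satisfying the precondition satisfies the weakest precondition: the implication holds.
Answer: valid


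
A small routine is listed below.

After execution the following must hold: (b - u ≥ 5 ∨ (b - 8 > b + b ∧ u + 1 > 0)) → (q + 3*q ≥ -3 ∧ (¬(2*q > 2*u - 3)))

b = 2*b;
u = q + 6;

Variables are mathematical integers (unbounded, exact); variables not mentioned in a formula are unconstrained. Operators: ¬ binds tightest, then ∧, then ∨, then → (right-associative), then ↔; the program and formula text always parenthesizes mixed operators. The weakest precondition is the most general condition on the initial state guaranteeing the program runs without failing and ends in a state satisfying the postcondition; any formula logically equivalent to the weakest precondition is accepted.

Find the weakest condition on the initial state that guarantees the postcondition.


Working backward. After the program, the postcondition (b - u ≥ 5 ∨ (b - 8 > b + b ∧ u + 1 > 0)) → (q + 3*q ≥ -3 ∧ (¬(2*q > 2*u - 3))) must hold; in canonical form it is (b ≥ u + 5 ∨ (b < -8 ∧ u > -1)) → (4*q ≥ -3 ∧ (¬(2*q > 2*u - 3))).
Before u := q + 6: (b ≥ q + 11 ∨ (b < -8 ∧ q > -7)) → 4*q ≥ -3
Before b := 2*b: (2*b ≥ q + 11 ∨ (2*b < -8 ∧ q > -7)) → 4*q ≥ -3
Answer: WP = (2*b ≥ q + 11 ∨ (2*b < -8 ∧ q > -7)) → 4*q ≥ -3


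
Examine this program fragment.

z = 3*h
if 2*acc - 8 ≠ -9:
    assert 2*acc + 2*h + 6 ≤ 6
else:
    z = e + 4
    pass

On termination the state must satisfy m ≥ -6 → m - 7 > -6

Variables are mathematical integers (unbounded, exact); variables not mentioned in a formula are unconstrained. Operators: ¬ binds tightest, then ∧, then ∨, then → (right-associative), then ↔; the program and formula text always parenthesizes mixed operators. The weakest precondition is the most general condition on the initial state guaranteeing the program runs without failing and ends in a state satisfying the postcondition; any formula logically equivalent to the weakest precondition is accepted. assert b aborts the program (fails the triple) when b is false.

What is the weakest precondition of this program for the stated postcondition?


Working backward. After the program, the postcondition m ≥ -6 → m - 7 > -6 must hold; in canonical form it is m ≥ -6 → m > 1.
Then branch requires 2*acc + 2*h ≤ 0 ∧ (m ≥ -6 → m > 1); else branch requires m ≥ -6 → m > 1.
Before the if: (2*acc ≠ -1 → (2*acc + 2*h ≤ 0 ∧ (m ≥ -6 → m > 1))) ∧ ((¬(2*acc ≠ -1)) → (m ≥ -6 → m > 1))
Before z := 3*h: (2*acc ≠ -1 → (2*acc + 2*h ≤ 0 ∧ (m ≥ -6 → m > 1))) ∧ ((¬(2*acc ≠ -1)) → (m ≥ -6 → m > 1))
Answer: WP = (2*acc ≠ -1 → (2*acc + 2*h ≤ 0 ∧ (m ≥ -6 → m > 1))) ∧ ((¬(2*acc ≠ -1)) → (m ≥ -6 → m > 1))


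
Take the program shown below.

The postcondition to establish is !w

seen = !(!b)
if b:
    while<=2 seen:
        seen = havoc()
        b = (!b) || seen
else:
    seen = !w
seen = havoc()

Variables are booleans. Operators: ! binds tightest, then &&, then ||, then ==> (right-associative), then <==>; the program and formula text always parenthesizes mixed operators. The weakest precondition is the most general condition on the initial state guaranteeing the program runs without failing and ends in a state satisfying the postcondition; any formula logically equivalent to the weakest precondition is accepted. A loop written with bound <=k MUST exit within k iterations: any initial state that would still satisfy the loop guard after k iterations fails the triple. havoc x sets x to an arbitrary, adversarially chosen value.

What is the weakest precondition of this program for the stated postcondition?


Working backward. After the program, !w must hold.
Before havoc seen: !w
Then branch requires (!seen) && ((!seen) ==> (!w)); else branch requires !w.
Before the if: (b ==> ((!seen) && ((!seen) ==> (!w)))) && ((!b) ==> (!w))
Before seen := !(!b): (b ==> ((!b) && ((!b) ==> (!w)))) && ((!b) ==> (!w))
Answer: WP = (b ==> ((!b) && ((!b) ==> (!w)))) && ((!b) ==> (!w))


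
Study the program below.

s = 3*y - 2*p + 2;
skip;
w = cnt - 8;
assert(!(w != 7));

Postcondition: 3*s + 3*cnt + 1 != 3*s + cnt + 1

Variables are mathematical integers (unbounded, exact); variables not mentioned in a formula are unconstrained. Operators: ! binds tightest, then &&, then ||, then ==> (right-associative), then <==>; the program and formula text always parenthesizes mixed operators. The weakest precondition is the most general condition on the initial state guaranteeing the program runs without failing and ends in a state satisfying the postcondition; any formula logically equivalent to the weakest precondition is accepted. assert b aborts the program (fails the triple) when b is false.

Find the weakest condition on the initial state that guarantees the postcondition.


Working backward. After the program, the postcondition 3*s + 3*cnt + 1 != 3*s + cnt + 1 must hold; in canonical form it is 2*cnt != 0.
Before assert !(w != 7): (!(w != 7)) && 2*cnt != 0
Before w := cnt - 8: (!(cnt != 15)) && 2*cnt != 0
Before skip: (!(cnt != 15)) && 2*cnt != 0
Before s := 3*y - 2*p + 2: (!(cnt != 15)) && 2*cnt != 0
Answer: WP = (!(cnt != 15)) && 2*cnt != 0


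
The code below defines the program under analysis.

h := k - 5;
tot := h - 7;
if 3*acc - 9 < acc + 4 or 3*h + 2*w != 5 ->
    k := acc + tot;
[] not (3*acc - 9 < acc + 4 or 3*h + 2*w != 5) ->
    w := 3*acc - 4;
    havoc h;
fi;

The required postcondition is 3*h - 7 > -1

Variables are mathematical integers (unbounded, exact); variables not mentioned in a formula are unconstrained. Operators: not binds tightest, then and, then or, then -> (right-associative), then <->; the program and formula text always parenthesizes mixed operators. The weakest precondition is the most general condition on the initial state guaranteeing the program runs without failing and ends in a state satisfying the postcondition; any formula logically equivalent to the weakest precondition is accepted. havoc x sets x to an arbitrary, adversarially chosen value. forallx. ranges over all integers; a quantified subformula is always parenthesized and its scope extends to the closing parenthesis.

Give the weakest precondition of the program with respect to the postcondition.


Working backward. After the program, the postcondition 3*h - 7 > -1 must hold; in canonical form it is 3*h > 6.
Then branch requires 3*h > 6; else branch requires forall h_1. 3*h_1 > 6.
Before the if: ((2*acc < 13 or 3*h + 2*w != 5) -> 3*h > 6) and ((not (2*acc < 13 or 3*h + 2*w != 5)) -> (forall h_1. 3*h_1 > 6))
Before tot := h - 7: ((2*acc < 13 or 3*h + 2*w != 5) -> 3*h > 6) and ((not (2*acc < 13 or 3*h + 2*w != 5)) -> (forall h_1. 3*h_1 > 6))
Before h := k - 5: ((2*acc < 13 or 3*k + 2*w != 20) -> 3*k > 21) and ((not (2*acc < 13 or 3*k + 2*w != 20)) -> (forall h_1. 3*h_1 > 6))
Answer: WP = ((2*acc < 13 or 3*k + 2*w != 20) -> 3*k > 21) and ((not (2*acc < 13 or 3*k + 2*w != 20)) -> (forall h_1. 3*h_1 > 6))


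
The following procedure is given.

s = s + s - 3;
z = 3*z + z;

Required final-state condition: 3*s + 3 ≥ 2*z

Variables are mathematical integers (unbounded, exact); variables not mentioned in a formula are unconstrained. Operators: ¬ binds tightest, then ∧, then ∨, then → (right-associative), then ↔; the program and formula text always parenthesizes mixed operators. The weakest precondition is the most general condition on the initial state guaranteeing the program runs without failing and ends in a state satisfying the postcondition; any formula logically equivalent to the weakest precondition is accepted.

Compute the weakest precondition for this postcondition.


Working backward. After the program, the postcondition 3*s + 3 ≥ 2*z must hold; in canonical form it is 3*s ≥ 2*z - 3.
Before z := 3*z + z: 3*s ≥ 8*z - 3
Before s := s + s - 3: 6*s ≥ 8*z + 6
Answer: WP = 6*s ≥ 8*z + 6


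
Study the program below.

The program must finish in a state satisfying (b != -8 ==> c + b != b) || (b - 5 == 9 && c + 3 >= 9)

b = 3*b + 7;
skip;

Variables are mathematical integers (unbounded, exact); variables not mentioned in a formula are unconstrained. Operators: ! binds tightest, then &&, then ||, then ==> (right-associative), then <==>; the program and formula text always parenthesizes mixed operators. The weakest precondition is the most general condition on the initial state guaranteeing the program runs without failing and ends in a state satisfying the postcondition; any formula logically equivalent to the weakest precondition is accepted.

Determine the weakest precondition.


Working backward. After the program, the postcondition (b != -8 ==> c + b != b) || (b - 5 == 9 && c + 3 >= 9) must hold; in canonical form it is (b != -8 ==> c != 0) || (b == 14 && c >= 6).
Before skip: (b != -8 ==> c != 0) || (b == 14 && c >= 6)
Before b := 3*b + 7: (3*b != -15 ==> c != 0) || (3*b == 7 && c >= 6)
Answer: WP = (3*b != -15 ==> c != 0) || (3*b == 7 && c >= 6)


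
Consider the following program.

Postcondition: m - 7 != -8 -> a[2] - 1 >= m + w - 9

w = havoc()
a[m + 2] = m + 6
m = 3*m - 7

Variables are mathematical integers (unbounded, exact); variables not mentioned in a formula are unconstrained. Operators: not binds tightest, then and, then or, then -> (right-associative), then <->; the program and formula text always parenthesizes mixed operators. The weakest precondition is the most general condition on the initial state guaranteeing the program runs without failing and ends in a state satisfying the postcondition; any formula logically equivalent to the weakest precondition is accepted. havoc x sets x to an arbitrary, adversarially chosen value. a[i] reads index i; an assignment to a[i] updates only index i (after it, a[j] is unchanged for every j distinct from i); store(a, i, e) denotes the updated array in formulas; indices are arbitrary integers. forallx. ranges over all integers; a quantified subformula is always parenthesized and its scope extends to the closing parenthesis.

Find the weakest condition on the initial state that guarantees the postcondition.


Working backward. After the program, the postcondition m - 7 != -8 -> a[2] - 1 >= m + w - 9 must hold; in canonical form it is m != -1 -> a[2] >= m + w - 8.
Before m := 3*m - 7: 3*m != 6 -> a[2] >= 3*m + w - 15
Before a[m + 2] := m + 6: 3*m != 6 -> store(a, m + 2, m + 6)[2] >= 3*m + w - 15
Before havoc w: forall w_1. (3*m != 6 -> store(a, m + 2, m + 6)[2] >= 3*m + w_1 - 15)
Answer: WP = forall w_1. (3*m != 6 -> store(a, m + 2, m + 6)[2] >= 3*m + w_1 - 15)


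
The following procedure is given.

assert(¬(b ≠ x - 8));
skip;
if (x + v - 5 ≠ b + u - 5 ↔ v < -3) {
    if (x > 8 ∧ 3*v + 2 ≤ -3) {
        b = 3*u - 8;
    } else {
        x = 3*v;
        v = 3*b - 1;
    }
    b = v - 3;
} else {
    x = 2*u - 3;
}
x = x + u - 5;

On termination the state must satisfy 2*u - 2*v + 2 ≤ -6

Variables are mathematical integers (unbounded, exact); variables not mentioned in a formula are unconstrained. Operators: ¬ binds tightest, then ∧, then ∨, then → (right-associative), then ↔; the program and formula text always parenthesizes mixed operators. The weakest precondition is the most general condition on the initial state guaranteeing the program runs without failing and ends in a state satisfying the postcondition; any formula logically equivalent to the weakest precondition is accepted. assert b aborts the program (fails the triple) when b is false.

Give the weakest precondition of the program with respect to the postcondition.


Working backward. After the program, the postcondition 2*u - 2*v + 2 ≤ -6 must hold; in canonical form it is 2*u ≤ 2*v - 8.
Before x := x + u - 5: 2*u ≤ 2*v - 8
Then branch requires ((x > 8 ∧ 3*v ≤ -5) → 2*u ≤ 2*v - 8) ∧ ((¬(x > 8 ∧ 3*v ≤ -5)) → 2*u ≤ 6*b - 10); else branch requires 2*u ≤ 2*v - 8.
Before the if: ((v + x ≠ b + u ↔ v < -3) → (((x > 8 ∧ 3*v ≤ -5) → 2*u ≤ 2*v - 8) ∧ ((¬(x > 8 ∧ 3*v ≤ -5)) → 2*u ≤ 6*b - 10))) ∧ ((¬(v + x ≠ b + u ↔ v < -3)) → 2*u ≤ 2*v - 8)
Before skip: ((v + x ≠ b + u ↔ v < -3) → (((x > 8 ∧ 3*v ≤ -5) → 2*u ≤ 2*v - 8) ∧ ((¬(x > 8 ∧ 3*v ≤ -5)) → 2*u ≤ 6*b - 10))) ∧ ((¬(v + x ≠ b + u ↔ v < -3)) → 2*u ≤ 2*v - 8)
Before assert ¬(b ≠ x - 8): (¬(b ≠ x - 8)) ∧ ((v + x ≠ b + u ↔ v < -3) → (((x > 8 ∧ 3*v ≤ -5) → 2*u ≤ 2*v - 8) ∧ ((¬(x > 8 ∧ 3*v ≤ -5)) → 2*u ≤ 6*b - 10))) ∧ ((¬(v + x ≠ b + u ↔ v < -3)) → 2*u ≤ 2*v - 8)
Answer: WP = (¬(b ≠ x - 8)) ∧ ((v + x ≠ b + u ↔ v < -3) → (((x > 8 ∧ 3*v ≤ -5) → 2*u ≤ 2*v - 8) ∧ ((¬(x > 8 ∧ 3*v ≤ -5)) → 2*u ≤ 6*b - 10))) ∧ ((¬(v + x ≠ b + u ↔ v < -3)) → 2*u ≤ 2*v - 8)


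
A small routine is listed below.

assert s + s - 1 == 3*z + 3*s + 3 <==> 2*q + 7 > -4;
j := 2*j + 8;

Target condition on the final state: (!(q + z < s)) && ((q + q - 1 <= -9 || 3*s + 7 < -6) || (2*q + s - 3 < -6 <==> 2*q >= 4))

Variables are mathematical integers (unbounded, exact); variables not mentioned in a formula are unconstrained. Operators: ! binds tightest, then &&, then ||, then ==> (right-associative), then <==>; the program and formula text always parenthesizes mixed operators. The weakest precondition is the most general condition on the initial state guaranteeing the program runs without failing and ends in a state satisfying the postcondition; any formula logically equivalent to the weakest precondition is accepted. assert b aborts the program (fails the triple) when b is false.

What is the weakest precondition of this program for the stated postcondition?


Working backward. After the program, the postcondition (!(q + z < s)) && ((q + q - 1 <= -9 || 3*s + 7 < -6) || (2*q + s - 3 < -6 <==> 2*q >= 4)) must hold; in canonical form it is (!(q + z < s)) && (2*q <= -8 || 3*s < -13 || (2*q + s < -3 <==> 2*q >= 4)).
Before j := 2*j + 8: (!(q + z < s)) && (2*q <= -8 || 3*s < -13 || (2*q + s < -3 <==> 2*q >= 4))
Before assert s + s - 1 == 3*z + 3*s + 3 <==> 2*q + 7 > -4: (s + 3*z == -4 <==> 2*q > -11) && (!(q + z < s)) && (2*q <= -8 || 3*s < -13 || (2*q + s < -3 <==> 2*q >= 4))
Answer: WP = (s + 3*z == -4 <==> 2*q > -11) && (!(q + z < s)) && (2*q <= -8 || 3*s < -13 || (2*q + s < -3 <==> 2*q >= 4))


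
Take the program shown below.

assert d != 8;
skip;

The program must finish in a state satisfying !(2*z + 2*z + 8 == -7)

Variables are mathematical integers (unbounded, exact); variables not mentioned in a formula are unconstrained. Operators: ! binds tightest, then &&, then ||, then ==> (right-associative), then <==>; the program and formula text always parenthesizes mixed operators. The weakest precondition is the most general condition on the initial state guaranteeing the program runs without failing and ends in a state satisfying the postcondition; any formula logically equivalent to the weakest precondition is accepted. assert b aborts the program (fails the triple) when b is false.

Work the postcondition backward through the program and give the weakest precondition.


Working backward. After the program, the postcondition !(2*z + 2*z + 8 == -7) must hold; in canonical form it is !(4*z == -15).
Before skip: !(4*z == -15)
Before assert d != 8: d != 8 && (!(4*z == -15))
Answer: WP = d != 8 && (!(4*z == -15))


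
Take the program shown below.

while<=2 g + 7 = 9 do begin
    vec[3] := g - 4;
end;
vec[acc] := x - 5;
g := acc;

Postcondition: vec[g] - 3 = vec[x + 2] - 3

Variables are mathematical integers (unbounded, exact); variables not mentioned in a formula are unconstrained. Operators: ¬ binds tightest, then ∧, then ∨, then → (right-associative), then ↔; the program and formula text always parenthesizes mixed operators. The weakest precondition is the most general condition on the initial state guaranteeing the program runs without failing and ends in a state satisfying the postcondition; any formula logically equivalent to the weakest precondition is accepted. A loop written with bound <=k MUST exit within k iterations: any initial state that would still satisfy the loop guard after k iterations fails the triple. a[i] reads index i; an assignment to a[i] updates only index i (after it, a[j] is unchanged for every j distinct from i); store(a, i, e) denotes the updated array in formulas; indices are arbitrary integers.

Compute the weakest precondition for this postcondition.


Working backward. After the program, the postcondition vec[g] - 3 = vec[x + 2] - 3 must hold; in canonical form it is vec[g] = vec[x + 2].
Before g := acc: vec[acc] = vec[x + 2]
Before vec[acc] := x - 5: store(vec, acc, x - 5)[acc] = store(vec, acc, x - 5)[x + 2]
Before the loop (bound <=2), unroll the exhaustion recursion (WP_0 = exit-now case; WP_j = one more guarded iteration, up to j = 2):
  WP_0: (¬(g = 2)) ∧ store(vec, acc, x - 5)[acc] = store(vec, acc, x - 5)[x + 2]
  WP_1: (g = 2 → ((¬(g = 2)) ∧ store(store(vec, 3, g - 4), acc, x - 5)[acc] = store(store(vec, 3, g - 4), acc, x - 5)[x + 2])) ∧ ((¬(g = 2)) → store(vec, acc, x - 5)[acc] = store(vec, acc, x - 5)[x + 2])
  WP_2: (g = 2 → ((g = 2 → ((¬(g = 2)) ∧ store(store(store(vec, 3, g - 4), 3, g - 4), acc, x - 5)[acc] = store(store(store(vec, 3, g - 4), 3, g - 4), acc, x - 5)[x + 2])) ∧ ((¬(g = 2)) → store(store(vec, 3, g - 4), acc, x - 5)[acc] = store(store(vec, 3, g - 4), acc, x - 5)[x + 2]))) ∧ ((¬(g = 2)) → store(vec, acc, x - 5)[acc] = store(vec, acc, x - 5)[x + 2])
So before the loop: (g = 2 → ((g = 2 → ((¬(g = 2)) ∧ store(store(store(vec, 3, g - 4), 3, g - 4), acc, x - 5)[acc] = store(store(store(vec, 3, g - 4), 3, g - 4), acc, x - 5)[x + 2])) ∧ ((¬(g = 2)) → store(store(vec, 3, g - 4), acc, x - 5)[acc] = store(store(vec, 3, g - 4), acc, x - 5)[x + 2]))) ∧ ((¬(g = 2)) → store(vec, acc, x - 5)[acc] = store(vec, acc, x - 5)[x + 2])
Answer: WP = (g = 2 → ((g = 2 → ((¬(g = 2)) ∧ store(store(store(vec, 3, g - 4), 3, g - 4), acc, x - 5)[acc] = store(store(store(vec, 3, g - 4), 3, g - 4), acc, x - 5)[x + 2])) ∧ ((¬(g = 2)) → store(store(vec, 3, g - 4), acc, x - 5)[acc] = store(store(vec, 3, g - 4), acc, x - 5)[x + 2]))) ∧ ((¬(g = 2)) → store(vec, acc, x - 5)[acc] = store(vec, acc, x - 5)[x + 2])


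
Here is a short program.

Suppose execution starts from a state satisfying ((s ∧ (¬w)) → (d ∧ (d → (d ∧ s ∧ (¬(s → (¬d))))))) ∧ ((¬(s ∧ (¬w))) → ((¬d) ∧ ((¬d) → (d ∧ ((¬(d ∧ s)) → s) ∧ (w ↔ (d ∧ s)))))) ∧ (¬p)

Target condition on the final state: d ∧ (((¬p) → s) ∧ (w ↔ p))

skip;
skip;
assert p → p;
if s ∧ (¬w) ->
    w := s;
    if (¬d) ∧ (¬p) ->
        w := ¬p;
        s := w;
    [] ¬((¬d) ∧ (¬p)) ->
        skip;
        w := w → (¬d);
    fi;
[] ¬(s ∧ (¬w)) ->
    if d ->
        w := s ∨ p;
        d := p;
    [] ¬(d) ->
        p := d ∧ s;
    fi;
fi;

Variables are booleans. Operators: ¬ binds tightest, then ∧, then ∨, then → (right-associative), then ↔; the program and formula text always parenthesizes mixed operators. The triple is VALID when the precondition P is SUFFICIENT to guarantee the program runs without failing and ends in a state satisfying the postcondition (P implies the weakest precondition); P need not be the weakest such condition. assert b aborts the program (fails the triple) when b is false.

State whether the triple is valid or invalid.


Working backward. After the program, the postcondition d ∧ (((¬p) → s) ∧ (w ↔ p)) must hold; in canonical form it is d ∧ ((¬p) → s) ∧ (w ↔ p).
Then branch requires (((¬d) ∧ (¬p)) → (d ∧ ((¬p) ↔ p))) ∧ ((¬((¬d) ∧ (¬p))) → (d ∧ ((¬p) → s) ∧ ((s → (¬d)) ↔ p))); else branch requires (d → (p ∧ ((¬p) → s) ∧ ((s ∨ p) ↔ p))) ∧ ((¬d) → (d ∧ ((¬(d ∧ s)) → s) ∧ (w ↔ (d ∧ s)))).
Before the if: ((s ∧ (¬w)) → ((((¬d) ∧ (¬p)) → (d ∧ ((¬p) ↔ p))) ∧ ((¬((¬d) ∧ (¬p))) → (d ∧ ((¬p) → s) ∧ ((s → (¬d)) ↔ p))))) ∧ ((¬(s ∧ (¬w))) → ((d → (p ∧ ((¬p) → s) ∧ ((s ∨ p) ↔ p))) ∧ ((¬d) → (d ∧ ((¬(d ∧ s)) → s) ∧ (w ↔ (d ∧ s))))))
Before assert p → p: ((s ∧ (¬w)) → ((((¬d) ∧ (¬p)) → (d ∧ ((¬p) ↔ p))) ∧ ((¬((¬d) ∧ (¬p))) → (d ∧ ((¬p) → s) ∧ ((s → (¬d)) ↔ p))))) ∧ ((¬(s ∧ (¬w))) → ((d → (p ∧ ((¬p) → s) ∧ ((s ∨ p) ↔ p))) ∧ ((¬d) → (d ∧ ((¬(d ∧ s)) → s) ∧ (w ↔ (d ∧ s))))))
Before skip: ((s ∧ (¬w)) → ((((¬d) ∧ (¬p)) → (d ∧ ((¬p) ↔ p))) ∧ ((¬((¬d) ∧ (¬p))) → (d ∧ ((¬p) → s) ∧ ((s → (¬d)) ↔ p))))) ∧ ((¬(s ∧ (¬w))) → ((d → (p ∧ ((¬p) → s) ∧ ((s ∨ p) ↔ p))) ∧ ((¬d) → (d ∧ ((¬(d ∧ s)) → s) ∧ (w ↔ (d ∧ s))))))
Before skip: ((s ∧ (¬w)) → ((((¬d) ∧ (¬p)) → (d ∧ ((¬p) ↔ p))) ∧ ((¬((¬d) ∧ (¬p))) → (d ∧ ((¬p) → s) ∧ ((s → (¬d)) ↔ p))))) ∧ ((¬(s ∧ (¬w))) → ((d → (p ∧ ((¬p) → s) ∧ ((s ∨ p) ↔ p))) ∧ ((¬d) → (d ∧ ((¬(d ∧ s)) → s) ∧ (w ↔ (d ∧ s))))))
The weakest precondition is ((s ∧ (¬w)) → ((((¬d) ∧ (¬p)) → (d ∧ ((¬p) ↔ p))) ∧ ((¬((¬d) ∧ (¬p))) → (d ∧ ((¬p) → s) ∧ ((s → (¬d)) ↔ p))))) ∧ ((¬(s ∧ (¬w))) → ((d → (p ∧ ((¬p) → s) ∧ ((s ∨ p) ↔ p))) ∧ ((¬d) → (d ∧ ((¬(d ∧ s)) → s) ∧ (w ↔ (d ∧ s)))))).
Check whether ((s ∧ (¬w)) → (d ∧ (d → (d ∧ s ∧ (¬(s → (¬d))))))) ∧ ((¬(s ∧ (¬w))) → ((¬d) ∧ ((¬d) → (d ∧ ((¬(d ∧ s)) → s) ∧ (w ↔ (d ∧ s)))))) ∧ (¬p) implies it.
Every state satisfying the precondition satisfies the weakest precondition: the implication holds.
Answer: valid


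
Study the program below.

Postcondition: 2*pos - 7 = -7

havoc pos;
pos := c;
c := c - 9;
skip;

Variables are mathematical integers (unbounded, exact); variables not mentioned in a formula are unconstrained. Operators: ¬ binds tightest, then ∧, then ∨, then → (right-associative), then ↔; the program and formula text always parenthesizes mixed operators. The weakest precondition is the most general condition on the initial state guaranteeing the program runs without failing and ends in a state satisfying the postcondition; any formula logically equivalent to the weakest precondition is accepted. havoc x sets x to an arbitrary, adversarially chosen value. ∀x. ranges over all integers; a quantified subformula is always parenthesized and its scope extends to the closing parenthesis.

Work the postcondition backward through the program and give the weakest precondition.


Working backward. After the program, the postcondition 2*pos - 7 = -7 must hold; in canonical form it is 2*pos = 0.
Before skip: 2*pos = 0
Before c := c - 9: 2*pos = 0
Before pos := c: 2*c = 0
Before havoc pos: 2*c = 0
Answer: WP = 2*c = 0


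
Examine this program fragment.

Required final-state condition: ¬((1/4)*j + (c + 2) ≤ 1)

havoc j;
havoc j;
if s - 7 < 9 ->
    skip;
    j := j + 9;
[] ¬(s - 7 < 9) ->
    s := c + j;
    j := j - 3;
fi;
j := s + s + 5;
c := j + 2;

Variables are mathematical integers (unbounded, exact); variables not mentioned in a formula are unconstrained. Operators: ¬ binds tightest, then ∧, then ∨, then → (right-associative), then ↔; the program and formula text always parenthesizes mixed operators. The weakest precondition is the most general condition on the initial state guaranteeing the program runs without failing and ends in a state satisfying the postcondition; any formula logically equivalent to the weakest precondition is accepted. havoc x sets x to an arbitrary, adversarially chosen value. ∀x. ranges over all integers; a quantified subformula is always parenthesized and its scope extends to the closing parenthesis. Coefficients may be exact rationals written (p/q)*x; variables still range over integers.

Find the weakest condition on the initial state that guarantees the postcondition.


Working backward. After the program, the postcondition ¬((1/4)*j + (c + 2) ≤ 1) must hold; in canonical form it is ¬(c + (1/4)*j ≤ -1).
Before c := j + 2: ¬((5/4)*j ≤ -3)
Before j := s + s + 5: ¬((5/2)*s ≤ -37/4)
Then branch requires ¬((5/2)*s ≤ -37/4); else branch requires ¬((5/2)*c + (5/2)*j ≤ -37/4).
Before the if: (s < 16 → (¬((5/2)*s ≤ -37/4))) ∧ ((¬(s < 16)) → (¬((5/2)*c + (5/2)*j ≤ -37/4)))
Before havoc j: ∀j_1. ((s < 16 → (¬((5/2)*s ≤ -37/4))) ∧ ((¬(s < 16)) → (¬((5/2)*c + (5/2)*j_1 ≤ -37/4))))
Before havoc j: ∀j_1. ((s < 16 → (¬((5/2)*s ≤ -37/4))) ∧ ((¬(s < 16)) → (¬((5/2)*c + (5/2)*j_1 ≤ -37/4))))
Answer: WP = ∀j_1. ((s < 16 → (¬((5/2)*s ≤ -37/4))) ∧ ((¬(s < 16)) → (¬((5/2)*c + (5/2)*j_1 ≤ -37/4))))


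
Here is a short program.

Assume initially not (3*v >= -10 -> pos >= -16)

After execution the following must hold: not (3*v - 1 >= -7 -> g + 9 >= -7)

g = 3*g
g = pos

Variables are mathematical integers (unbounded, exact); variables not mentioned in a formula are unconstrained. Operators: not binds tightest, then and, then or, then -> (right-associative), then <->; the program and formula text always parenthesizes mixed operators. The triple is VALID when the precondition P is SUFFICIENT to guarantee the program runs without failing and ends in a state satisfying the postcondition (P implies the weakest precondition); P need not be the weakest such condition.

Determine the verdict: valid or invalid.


Working backward. After the program, the postcondition not (3*v - 1 >= -7 -> g + 9 >= -7) must hold; in canonical form it is not (3*v >= -6 -> g >= -16).
Before g := pos: not (3*v >= -6 -> pos >= -16)
Before g := 3*g: not (3*v >= -6 -> pos >= -16)
The weakest precondition is not (3*v >= -6 -> pos >= -16).
Check whether not (3*v >= -10 -> pos >= -16) implies it.
Countermodel: at the initial state pos = -17, v = -3, the precondition holds but the weakest precondition fails.
Answer: invalid


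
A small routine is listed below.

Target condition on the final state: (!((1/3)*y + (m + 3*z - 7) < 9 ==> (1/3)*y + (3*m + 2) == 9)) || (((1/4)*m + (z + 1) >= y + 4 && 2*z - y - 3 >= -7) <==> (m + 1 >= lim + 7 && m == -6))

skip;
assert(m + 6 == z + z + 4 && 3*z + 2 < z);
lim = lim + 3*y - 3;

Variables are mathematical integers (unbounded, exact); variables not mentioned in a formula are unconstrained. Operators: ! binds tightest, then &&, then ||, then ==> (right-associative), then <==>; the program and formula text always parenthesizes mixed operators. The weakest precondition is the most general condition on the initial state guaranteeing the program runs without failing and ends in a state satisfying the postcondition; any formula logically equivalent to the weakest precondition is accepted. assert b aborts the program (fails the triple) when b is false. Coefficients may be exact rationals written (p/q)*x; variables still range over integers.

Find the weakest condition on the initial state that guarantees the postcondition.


Working backward. After the program, the postcondition (!((1/3)*y + (m + 3*z - 7) < 9 ==> (1/3)*y + (3*m + 2) == 9)) || (((1/4)*m + (z + 1) >= y + 4 && 2*z - y - 3 >= -7) <==> (m + 1 >= lim + 7 && m == -6)) must hold; in canonical form it is (!(m + (1/3)*y + 3*z < 16 ==> 3*m + (1/3)*y == 7)) || (((1/4)*m + z >= y + 3 && 2*z >= y - 4) <==> (m >= lim + 6 && m == -6)).
Before lim := lim + 3*y - 3: (!(m + (1/3)*y + 3*z < 16 ==> 3*m + (1/3)*y == 7)) || (((1/4)*m + z >= y + 3 && 2*z >= y - 4) <==> (m >= lim + 3*y + 3 && m == -6))
Before assert m + 6 == z + z + 4 && 3*z + 2 < z: m == 2*z - 2 && 2*z < -2 && ((!(m + (1/3)*y + 3*z < 16 ==> 3*m + (1/3)*y == 7)) || (((1/4)*m + z >= y + 3 && 2*z >= y - 4) <==> (m >= lim + 3*y + 3 && m == -6)))
Before skip: m == 2*z - 2 && 2*z < -2 && ((!(m + (1/3)*y + 3*z < 16 ==> 3*m + (1/3)*y == 7)) || (((1/4)*m + z >= y + 3 && 2*z >= y - 4) <==> (m >= lim + 3*y + 3 && m == -6)))
Answer: WP = m == 2*z - 2 && 2*z < -2 && ((!(m + (1/3)*y + 3*z < 16 ==> 3*m + (1/3)*y == 7)) || (((1/4)*m + z >= y + 3 && 2*z >= y - 4) <==> (m >= lim + 3*y + 3 && m == -6)))


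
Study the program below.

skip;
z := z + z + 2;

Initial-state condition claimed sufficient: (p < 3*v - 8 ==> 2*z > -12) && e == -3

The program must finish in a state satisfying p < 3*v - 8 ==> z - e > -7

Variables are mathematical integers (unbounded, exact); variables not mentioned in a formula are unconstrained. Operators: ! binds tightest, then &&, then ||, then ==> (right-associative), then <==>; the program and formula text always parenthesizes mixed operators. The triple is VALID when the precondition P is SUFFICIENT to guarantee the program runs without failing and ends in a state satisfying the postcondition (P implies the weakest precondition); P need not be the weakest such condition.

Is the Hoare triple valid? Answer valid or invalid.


Working backward. After the program, the postcondition p < 3*v - 8 ==> z - e > -7 must hold; in canonical form it is p < 3*v - 8 ==> z > e - 7.
Before z := z + z + 2: p < 3*v - 8 ==> 2*z > e - 9
Before skip: p < 3*v - 8 ==> 2*z > e - 9
The weakest precondition is p < 3*v - 8 ==> 2*z > e - 9.
Check whether (p < 3*v - 8 ==> 2*z > -12) && e == -3 implies it.
Every state satisfying the precondition satisfies the weakest precondition: the implication holds.
Answer: valid


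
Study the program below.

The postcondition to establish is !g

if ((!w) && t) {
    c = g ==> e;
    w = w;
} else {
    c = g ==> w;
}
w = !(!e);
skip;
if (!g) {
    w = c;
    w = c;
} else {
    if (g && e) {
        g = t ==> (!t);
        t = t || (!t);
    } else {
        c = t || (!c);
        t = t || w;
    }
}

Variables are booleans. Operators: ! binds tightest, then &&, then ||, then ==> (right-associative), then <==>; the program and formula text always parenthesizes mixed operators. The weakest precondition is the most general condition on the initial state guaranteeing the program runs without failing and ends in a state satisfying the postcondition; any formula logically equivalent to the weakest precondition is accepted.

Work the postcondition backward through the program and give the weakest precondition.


Working backward. After the program, !g must hold.
Then branch requires !g; else branch requires ((g && e) ==> (!(t ==> (!t)))) && ((!(g && e)) ==> (!g)).
Before the if: g ==> (((g && e) ==> (!(t ==> (!t)))) && ((!(g && e)) ==> (!g)))
Before skip: g ==> (((g && e) ==> (!(t ==> (!t)))) && ((!(g && e)) ==> (!g)))
Before w := !(!e): g ==> (((g && e) ==> (!(t ==> (!t)))) && ((!(g && e)) ==> (!g)))
Then branch requires g ==> (((g && e) ==> (!(t ==> (!t)))) && ((!(g && e)) ==> (!g))); else branch requires g ==> (((g && e) ==> (!(t ==> (!t)))) && ((!(g && e)) ==> (!g))).
Before the if: (((!w) && t) ==> (g ==> (((g && e) ==> (!(t ==> (!t)))) && ((!(g && e)) ==> (!g))))) && ((!((!w) && t)) ==> (g ==> (((g && e) ==> (!(t ==> (!t)))) && ((!(g && e)) ==> (!g)))))
Answer: WP = (((!w) && t) ==> (g ==> (((g && e) ==> (!(t ==> (!t)))) && ((!(g && e)) ==> (!g))))) && ((!((!w) && t)) ==> (g ==> (((g && e) ==> (!(t ==> (!t)))) && ((!(g && e)) ==> (!g)))))


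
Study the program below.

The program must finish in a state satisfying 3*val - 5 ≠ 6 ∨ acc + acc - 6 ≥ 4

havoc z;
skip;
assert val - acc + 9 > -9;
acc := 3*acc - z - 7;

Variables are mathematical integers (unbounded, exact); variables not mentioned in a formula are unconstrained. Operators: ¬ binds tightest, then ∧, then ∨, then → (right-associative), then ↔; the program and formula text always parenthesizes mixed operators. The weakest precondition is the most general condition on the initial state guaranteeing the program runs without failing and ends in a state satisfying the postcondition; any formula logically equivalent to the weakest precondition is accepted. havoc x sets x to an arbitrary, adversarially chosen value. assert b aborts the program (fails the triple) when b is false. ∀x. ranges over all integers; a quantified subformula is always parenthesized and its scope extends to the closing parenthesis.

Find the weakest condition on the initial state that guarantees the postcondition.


Working backward. After the program, the postcondition 3*val - 5 ≠ 6 ∨ acc + acc - 6 ≥ 4 must hold; in canonical form it is 3*val ≠ 11 ∨ 2*acc ≥ 10.
Before acc := 3*acc - z - 7: 3*val ≠ 11 ∨ 6*acc ≥ 2*z + 24
Before assert val - acc + 9 > -9: val > acc - 18 ∧ (3*val ≠ 11 ∨ 6*acc ≥ 2*z + 24)
Before skip: val > acc - 18 ∧ (3*val ≠ 11 ∨ 6*acc ≥ 2*z + 24)
Before havoc z: ∀z_1. (val > acc - 18 ∧ (3*val ≠ 11 ∨ 6*acc ≥ 2*z_1 + 24))
Answer: WP = ∀z_1. (val > acc - 18 ∧ (3*val ≠ 11 ∨ 6*acc ≥ 2*z_1 + 24))


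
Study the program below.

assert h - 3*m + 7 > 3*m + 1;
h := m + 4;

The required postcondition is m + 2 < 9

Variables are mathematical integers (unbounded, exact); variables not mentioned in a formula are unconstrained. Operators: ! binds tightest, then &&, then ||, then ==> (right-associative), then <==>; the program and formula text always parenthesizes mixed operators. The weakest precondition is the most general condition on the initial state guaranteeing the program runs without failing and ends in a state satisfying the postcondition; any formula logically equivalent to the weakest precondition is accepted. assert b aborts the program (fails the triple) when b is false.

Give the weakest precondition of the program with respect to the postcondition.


Working backward. After the program, the postcondition m + 2 < 9 must hold; in canonical form it is m < 7.
Before h := m + 4: m < 7
Before assert h - 3*m + 7 > 3*m + 1: h > 6*m - 6 && m < 7
Answer: WP = h > 6*m - 6 && m < 7
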